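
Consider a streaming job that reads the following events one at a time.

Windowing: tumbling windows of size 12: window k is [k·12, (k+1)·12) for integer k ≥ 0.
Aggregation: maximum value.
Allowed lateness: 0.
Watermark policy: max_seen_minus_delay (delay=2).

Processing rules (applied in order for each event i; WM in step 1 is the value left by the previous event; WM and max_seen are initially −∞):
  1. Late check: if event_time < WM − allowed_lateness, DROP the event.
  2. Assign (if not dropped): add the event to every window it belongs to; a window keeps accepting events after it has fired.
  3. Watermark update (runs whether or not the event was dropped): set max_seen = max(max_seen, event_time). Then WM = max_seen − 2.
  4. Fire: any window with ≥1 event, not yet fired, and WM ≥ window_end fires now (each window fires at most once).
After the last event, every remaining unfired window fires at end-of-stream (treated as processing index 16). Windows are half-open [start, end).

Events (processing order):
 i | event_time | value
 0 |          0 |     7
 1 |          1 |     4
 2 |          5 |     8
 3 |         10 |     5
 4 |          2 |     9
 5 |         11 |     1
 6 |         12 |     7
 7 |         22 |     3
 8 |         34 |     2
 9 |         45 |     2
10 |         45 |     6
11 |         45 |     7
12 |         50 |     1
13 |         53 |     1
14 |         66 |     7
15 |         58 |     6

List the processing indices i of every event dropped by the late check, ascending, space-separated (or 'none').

4 15

i=0 t=0 v=7: → [0,12); WM=-2
i=1 t=1 v=4: → [0,12); WM=-1
i=2 t=5 v=8: → [0,12); WM=3
i=3 t=10 v=5: → [0,12); WM=8
i=4 t=2 v=9: DROP (t<8-0); WM=8
i=5 t=11 v=1: → [0,12); WM=9
i=6 t=12 v=7: → [12,24); WM=10
i=7 t=22 v=3: → [12,24); WM=20; [0,12) fires=8
i=8 t=34 v=2: → [24,36); WM=32; [12,24) fires=7
i=9 t=45 v=2: → [36,48); WM=43; [24,36) fires=2
i=10 t=45 v=6: → [36,48); WM=43
i=11 t=45 v=7: → [36,48); WM=43
i=12 t=50 v=1: → [48,60); WM=48; [36,48) fires=7
i=13 t=53 v=1: → [48,60); WM=51
i=14 t=66 v=7: → [60,72); WM=64; [48,60) fires=1
i=15 t=58 v=6: DROP (t<64-0); WM=64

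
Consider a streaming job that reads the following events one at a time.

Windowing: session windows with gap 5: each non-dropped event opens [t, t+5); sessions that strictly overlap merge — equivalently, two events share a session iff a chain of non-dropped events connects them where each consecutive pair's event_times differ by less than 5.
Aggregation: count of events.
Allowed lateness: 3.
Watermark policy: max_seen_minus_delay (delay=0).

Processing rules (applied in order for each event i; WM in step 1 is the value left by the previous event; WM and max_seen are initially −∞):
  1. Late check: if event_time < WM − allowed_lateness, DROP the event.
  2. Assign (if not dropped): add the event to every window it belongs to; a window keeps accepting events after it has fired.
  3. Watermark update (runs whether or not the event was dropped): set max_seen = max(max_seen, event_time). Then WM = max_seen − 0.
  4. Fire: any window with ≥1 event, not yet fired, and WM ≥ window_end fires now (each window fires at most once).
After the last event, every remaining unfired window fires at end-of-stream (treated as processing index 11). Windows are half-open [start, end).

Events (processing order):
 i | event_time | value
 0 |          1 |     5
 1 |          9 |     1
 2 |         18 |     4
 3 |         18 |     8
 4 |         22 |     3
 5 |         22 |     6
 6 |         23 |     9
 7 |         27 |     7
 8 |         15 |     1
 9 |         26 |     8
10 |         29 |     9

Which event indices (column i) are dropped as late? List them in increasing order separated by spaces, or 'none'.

8

i=0 t=1 v=5: → [1,6); WM=1
i=1 t=9 v=1: → [9,14); WM=9
i=2 t=18 v=4: → [18,23); WM=18
i=3 t=18 v=8: → [18,23); WM=18
i=4 t=22 v=3: → [18,27); WM=22
i=5 t=22 v=6: → [18,27); WM=22
i=6 t=23 v=9: → [18,28); WM=23
i=7 t=27 v=7: → [18,32); WM=27
i=8 t=15 v=1: DROP (t<27-3); WM=27
i=9 t=26 v=8: → [18,32); WM=27
i=10 t=29 v=9: → [18,34); WM=29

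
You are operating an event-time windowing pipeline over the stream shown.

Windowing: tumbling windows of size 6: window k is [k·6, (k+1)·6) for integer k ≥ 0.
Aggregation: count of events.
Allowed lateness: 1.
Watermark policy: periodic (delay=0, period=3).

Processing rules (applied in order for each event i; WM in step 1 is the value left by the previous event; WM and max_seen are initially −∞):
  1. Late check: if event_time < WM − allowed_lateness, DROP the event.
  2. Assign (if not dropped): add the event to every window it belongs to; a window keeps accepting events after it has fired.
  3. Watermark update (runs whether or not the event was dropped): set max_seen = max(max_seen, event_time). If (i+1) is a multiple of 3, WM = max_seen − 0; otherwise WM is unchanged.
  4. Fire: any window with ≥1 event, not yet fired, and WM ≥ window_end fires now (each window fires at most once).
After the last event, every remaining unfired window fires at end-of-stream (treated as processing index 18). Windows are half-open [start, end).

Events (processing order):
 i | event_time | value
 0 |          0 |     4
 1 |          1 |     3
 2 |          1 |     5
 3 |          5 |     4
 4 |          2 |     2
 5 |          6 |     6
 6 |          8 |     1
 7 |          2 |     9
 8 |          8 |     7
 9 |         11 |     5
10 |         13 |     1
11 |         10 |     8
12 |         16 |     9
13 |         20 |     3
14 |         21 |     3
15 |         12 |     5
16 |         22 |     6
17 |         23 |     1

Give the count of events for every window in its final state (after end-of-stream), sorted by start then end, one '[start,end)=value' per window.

i=0 t=0 v=4: → [0,6); WM=−∞
i=1 t=1 v=3: → [0,6); WM=−∞
i=2 t=1 v=5: → [0,6); WM=1
i=3 t=5 v=4: → [0,6); WM=1
i=4 t=2 v=2: → [0,6); WM=1
i=5 t=6 v=6: → [6,12); WM=6; [0,6) fires=5
i=6 t=8 v=1: → [6,12); WM=6
i=7 t=2 v=9: DROP (t<6-1); WM=6
i=8 t=8 v=7: → [6,12); WM=8
i=9 t=11 v=5: → [6,12); WM=8
i=10 t=13 v=1: → [12,18); WM=8
i=11 t=10 v=8: → [6,12); WM=13; [6,12) fires=5
i=12 t=16 v=9: → [12,18); WM=13
i=13 t=20 v=3: → [18,24); WM=13
i=14 t=21 v=3: → [18,24); WM=21; [12,18) fires=2
i=15 t=12 v=5: DROP (t<21-1); WM=21
i=16 t=22 v=6: → [18,24); WM=21
i=17 t=23 v=1: → [18,24); WM=23

[0,6)=5 [6,12)=5 [12,18)=2 [18,24)=4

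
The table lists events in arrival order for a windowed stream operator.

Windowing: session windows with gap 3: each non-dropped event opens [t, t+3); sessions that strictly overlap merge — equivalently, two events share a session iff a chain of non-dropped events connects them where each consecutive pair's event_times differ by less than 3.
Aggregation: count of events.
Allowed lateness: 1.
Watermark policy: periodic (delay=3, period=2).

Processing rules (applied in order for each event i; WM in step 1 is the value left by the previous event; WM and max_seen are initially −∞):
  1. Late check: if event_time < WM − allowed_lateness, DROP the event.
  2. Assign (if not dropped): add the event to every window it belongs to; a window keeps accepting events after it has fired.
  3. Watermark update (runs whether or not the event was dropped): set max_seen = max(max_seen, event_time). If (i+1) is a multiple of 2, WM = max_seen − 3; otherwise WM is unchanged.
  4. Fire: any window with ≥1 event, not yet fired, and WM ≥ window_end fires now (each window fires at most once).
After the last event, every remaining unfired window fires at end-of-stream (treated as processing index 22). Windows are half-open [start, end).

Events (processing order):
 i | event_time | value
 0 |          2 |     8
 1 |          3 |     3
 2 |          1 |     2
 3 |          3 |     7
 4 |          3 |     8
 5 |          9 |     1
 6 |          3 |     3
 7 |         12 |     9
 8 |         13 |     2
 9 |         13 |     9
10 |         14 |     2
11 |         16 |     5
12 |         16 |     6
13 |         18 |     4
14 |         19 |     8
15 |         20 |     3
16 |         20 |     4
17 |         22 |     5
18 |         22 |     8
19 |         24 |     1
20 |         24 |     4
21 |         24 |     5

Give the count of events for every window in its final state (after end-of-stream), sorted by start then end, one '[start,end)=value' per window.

i=0 t=2 v=8: → [2,5); WM=−∞
i=1 t=3 v=3: → [2,6); WM=0
i=2 t=1 v=2: → [1,6); WM=0
i=3 t=3 v=7: → [1,6); WM=0
i=4 t=3 v=8: → [1,6); WM=0
i=5 t=9 v=1: → [9,12); WM=6
i=6 t=3 v=3: DROP (t<6-1); WM=6
i=7 t=12 v=9: → [12,15); WM=9
i=8 t=13 v=2: → [12,16); WM=9
i=9 t=13 v=9: → [12,16); WM=10
i=10 t=14 v=2: → [12,17); WM=10
i=11 t=16 v=5: → [12,19); WM=13
i=12 t=16 v=6: → [12,19); WM=13
i=13 t=18 v=4: → [12,21); WM=15
i=14 t=19 v=8: → [12,22); WM=15
i=15 t=20 v=3: → [12,23); WM=17
i=16 t=20 v=4: → [12,23); WM=17
i=17 t=22 v=5: → [12,25); WM=19
i=18 t=22 v=8: → [12,25); WM=19
i=19 t=24 v=1: → [12,27); WM=21
i=20 t=24 v=4: → [12,27); WM=21
i=21 t=24 v=5: → [12,27); WM=21

[1,6)=5 [9,12)=1 [12,27)=15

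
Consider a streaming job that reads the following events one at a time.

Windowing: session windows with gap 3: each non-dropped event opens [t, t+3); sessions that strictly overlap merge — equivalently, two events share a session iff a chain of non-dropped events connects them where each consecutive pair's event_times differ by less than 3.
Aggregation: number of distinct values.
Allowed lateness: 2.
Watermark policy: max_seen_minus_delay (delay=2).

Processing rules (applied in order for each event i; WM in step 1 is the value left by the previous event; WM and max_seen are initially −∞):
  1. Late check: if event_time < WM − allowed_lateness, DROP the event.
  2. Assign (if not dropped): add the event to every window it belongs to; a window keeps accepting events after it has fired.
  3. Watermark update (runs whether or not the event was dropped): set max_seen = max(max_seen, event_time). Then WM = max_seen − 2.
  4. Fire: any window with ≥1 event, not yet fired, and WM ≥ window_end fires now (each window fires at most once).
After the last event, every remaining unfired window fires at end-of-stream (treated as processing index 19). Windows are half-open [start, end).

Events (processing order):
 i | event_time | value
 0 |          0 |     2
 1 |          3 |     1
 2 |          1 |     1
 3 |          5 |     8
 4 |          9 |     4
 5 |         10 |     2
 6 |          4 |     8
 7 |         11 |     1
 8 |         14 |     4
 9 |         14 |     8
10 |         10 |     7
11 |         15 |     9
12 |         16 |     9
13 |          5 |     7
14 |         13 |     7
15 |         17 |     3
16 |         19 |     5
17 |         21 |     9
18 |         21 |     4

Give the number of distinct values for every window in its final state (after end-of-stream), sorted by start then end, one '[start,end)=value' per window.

i=0 t=0 v=2: → [0,3); WM=-2
i=1 t=3 v=1: → [3,6); WM=1
i=2 t=1 v=1: → [0,6); WM=1
i=3 t=5 v=8: → [0,8); WM=3
i=4 t=9 v=4: → [9,12); WM=7
i=5 t=10 v=2: → [9,13); WM=8
i=6 t=4 v=8: DROP (t<8-2); WM=8
i=7 t=11 v=1: → [9,14); WM=9
i=8 t=14 v=4: → [14,17); WM=12
i=9 t=14 v=8: → [14,17); WM=12
i=10 t=10 v=7: → [9,14); WM=12
i=11 t=15 v=9: → [14,18); WM=13
i=12 t=16 v=9: → [14,19); WM=14
i=13 t=5 v=7: DROP (t<14-2); WM=14
i=14 t=13 v=7: → [9,19); WM=14
i=15 t=17 v=3: → [9,20); WM=15
i=16 t=19 v=5: → [9,22); WM=17
i=17 t=21 v=9: → [9,24); WM=19
i=18 t=21 v=4: → [9,24); WM=19

[0,8)=3 [9,24)=8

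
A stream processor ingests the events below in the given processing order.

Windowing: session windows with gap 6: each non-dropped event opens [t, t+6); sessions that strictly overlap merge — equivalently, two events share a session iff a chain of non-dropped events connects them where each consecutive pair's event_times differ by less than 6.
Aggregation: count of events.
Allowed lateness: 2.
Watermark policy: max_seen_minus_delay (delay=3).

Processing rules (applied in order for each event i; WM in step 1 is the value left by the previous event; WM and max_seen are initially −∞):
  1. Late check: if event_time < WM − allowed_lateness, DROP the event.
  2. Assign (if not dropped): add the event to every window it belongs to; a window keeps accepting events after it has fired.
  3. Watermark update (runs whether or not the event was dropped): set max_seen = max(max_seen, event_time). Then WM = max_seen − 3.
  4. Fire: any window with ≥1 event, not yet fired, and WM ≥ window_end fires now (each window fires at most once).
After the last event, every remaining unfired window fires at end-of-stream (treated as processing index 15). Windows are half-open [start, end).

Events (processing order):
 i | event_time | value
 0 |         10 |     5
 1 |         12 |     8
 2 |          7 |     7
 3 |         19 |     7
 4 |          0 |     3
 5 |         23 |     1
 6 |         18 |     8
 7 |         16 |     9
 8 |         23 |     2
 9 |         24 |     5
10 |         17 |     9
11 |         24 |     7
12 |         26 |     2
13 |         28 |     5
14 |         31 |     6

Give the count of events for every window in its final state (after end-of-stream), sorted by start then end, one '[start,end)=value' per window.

i=0 t=10 v=5: → [10,16); WM=7
i=1 t=12 v=8: → [10,18); WM=9
i=2 t=7 v=7: → [7,18); WM=9
i=3 t=19 v=7: → [19,25); WM=16
i=4 t=0 v=3: DROP (t<16-2); WM=16
i=5 t=23 v=1: → [19,29); WM=20
i=6 t=18 v=8: → [18,29); WM=20
i=7 t=16 v=9: DROP (t<20-2); WM=20
i=8 t=23 v=2: → [18,29); WM=20
i=9 t=24 v=5: → [18,30); WM=21
i=10 t=17 v=9: DROP (t<21-2); WM=21
i=11 t=24 v=7: → [18,30); WM=21
i=12 t=26 v=2: → [18,32); WM=23
i=13 t=28 v=5: → [18,34); WM=25
i=14 t=31 v=6: → [18,37); WM=28

[7,18)=3 [18,37)=9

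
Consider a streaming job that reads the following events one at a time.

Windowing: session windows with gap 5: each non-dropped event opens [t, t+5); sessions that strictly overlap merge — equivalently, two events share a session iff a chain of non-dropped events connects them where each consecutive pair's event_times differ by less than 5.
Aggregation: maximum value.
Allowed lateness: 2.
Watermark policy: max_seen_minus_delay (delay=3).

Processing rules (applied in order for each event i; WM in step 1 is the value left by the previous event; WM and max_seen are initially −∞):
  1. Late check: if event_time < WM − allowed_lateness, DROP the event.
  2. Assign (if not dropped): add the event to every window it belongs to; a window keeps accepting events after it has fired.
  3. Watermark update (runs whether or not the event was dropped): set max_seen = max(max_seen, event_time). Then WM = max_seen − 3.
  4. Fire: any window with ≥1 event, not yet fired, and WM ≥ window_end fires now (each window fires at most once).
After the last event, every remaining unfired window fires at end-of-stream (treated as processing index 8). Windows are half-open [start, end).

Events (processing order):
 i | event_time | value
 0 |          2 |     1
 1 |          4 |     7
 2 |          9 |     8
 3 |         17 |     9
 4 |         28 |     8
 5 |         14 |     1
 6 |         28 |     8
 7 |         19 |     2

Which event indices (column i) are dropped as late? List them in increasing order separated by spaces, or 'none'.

5 7

i=0 t=2 v=1: → [2,7); WM=-1
i=1 t=4 v=7: → [2,9); WM=1
i=2 t=9 v=8: → [9,14); WM=6
i=3 t=17 v=9: → [17,22); WM=14
i=4 t=28 v=8: → [28,33); WM=25
i=5 t=14 v=1: DROP (t<25-2); WM=25
i=6 t=28 v=8: → [28,33); WM=25
i=7 t=19 v=2: DROP (t<25-2); WM=25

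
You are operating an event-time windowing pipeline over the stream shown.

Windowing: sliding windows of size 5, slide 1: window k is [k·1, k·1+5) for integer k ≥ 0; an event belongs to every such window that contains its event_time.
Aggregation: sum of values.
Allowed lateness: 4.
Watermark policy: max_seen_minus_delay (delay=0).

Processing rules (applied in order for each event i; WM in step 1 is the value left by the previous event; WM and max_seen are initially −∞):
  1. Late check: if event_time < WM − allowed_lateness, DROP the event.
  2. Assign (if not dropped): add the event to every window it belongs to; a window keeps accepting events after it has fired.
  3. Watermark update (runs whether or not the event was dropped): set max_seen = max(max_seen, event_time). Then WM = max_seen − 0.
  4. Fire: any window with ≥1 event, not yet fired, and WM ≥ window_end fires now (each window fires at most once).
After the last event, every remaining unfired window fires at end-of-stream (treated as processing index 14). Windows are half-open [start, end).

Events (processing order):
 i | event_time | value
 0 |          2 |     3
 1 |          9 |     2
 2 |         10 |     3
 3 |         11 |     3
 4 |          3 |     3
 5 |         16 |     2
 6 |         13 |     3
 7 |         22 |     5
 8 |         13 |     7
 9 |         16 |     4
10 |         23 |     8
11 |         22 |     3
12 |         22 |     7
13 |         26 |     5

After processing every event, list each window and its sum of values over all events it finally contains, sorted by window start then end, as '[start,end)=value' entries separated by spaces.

i=0 t=2 v=3: → [2,7),[1,6),[0,5); WM=2
i=1 t=9 v=2: → [9,14),[8,13),[7,12),[6,11),[5,10); WM=9; [0,5) fires=3 [1,6) fires=3 [2,7) fires=3
i=2 t=10 v=3: → [10,15),[9,14),[8,13),[7,12),[6,11); WM=10; [5,10) fires=2
i=3 t=11 v=3: → [11,16),[10,15),[9,14),[8,13),[7,12); WM=11; [6,11) fires=5
i=4 t=3 v=3: DROP (t<11-4); WM=11
i=5 t=16 v=2: → [16,21),[15,20),[14,19),[13,18),[12,17); WM=16; [7,12) fires=8 [8,13) fires=8 [9,14) fires=8 [10,15) fires=6 [11,16) fires=3
i=6 t=13 v=3: → [13,18),[12,17),[11,16),[10,15),[9,14); WM=16
i=7 t=22 v=5: → [22,27),[21,26),[20,25),[19,24),[18,23); WM=22; [12,17) fires=5 [13,18) fires=5 [14,19) fires=2 [15,20) fires=2 [16,21) fires=2
i=8 t=13 v=7: DROP (t<22-4); WM=22
i=9 t=16 v=4: DROP (t<22-4); WM=22
i=10 t=23 v=8: → [23,28),[22,27),[21,26),[20,25),[19,24); WM=23; [18,23) fires=5
i=11 t=22 v=3: → [22,27),[21,26),[20,25),[19,24),[18,23); WM=23
i=12 t=22 v=7: → [22,27),[21,26),[20,25),[19,24),[18,23); WM=23
i=13 t=26 v=5: → [26,31),[25,30),[24,29),[23,28),[22,27); WM=26; [19,24) fires=23 [20,25) fires=23 [21,26) fires=23

[0,5)=3 [1,6)=3 [2,7)=3 [5,10)=2 [6,11)=5 [7,12)=8 [8,13)=8 [9,14)=11 [10,15)=9 [11,16)=6 [12,17)=5 [13,18)=5 [14,19)=2 [15,20)=2 [16,21)=2 [18,23)=15 [19,24)=23 [20,25)=23 [21,26)=23 [22,27)=28 [23,28)=13 [24,29)=5 [25,30)=5 [26,31)=5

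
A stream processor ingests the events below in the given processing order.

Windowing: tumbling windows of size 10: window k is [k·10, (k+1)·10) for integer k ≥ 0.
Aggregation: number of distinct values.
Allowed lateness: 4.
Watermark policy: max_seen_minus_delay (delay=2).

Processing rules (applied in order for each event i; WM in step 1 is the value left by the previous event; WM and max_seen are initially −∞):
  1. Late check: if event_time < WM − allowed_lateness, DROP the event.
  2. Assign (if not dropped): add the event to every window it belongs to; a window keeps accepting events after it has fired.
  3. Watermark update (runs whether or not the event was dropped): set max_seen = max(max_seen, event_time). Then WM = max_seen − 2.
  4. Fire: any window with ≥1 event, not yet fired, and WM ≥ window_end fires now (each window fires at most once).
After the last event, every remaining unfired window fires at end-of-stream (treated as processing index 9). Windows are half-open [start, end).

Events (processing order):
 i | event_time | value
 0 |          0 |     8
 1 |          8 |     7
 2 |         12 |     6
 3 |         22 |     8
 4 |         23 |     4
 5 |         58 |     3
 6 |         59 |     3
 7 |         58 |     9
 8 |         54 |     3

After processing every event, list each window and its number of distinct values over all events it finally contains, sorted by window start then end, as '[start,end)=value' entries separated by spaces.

[0,10)=2 [10,20)=1 [20,30)=2 [50,60)=2

i=0 t=0 v=8: → [0,10); WM=-2
i=1 t=8 v=7: → [0,10); WM=6
i=2 t=12 v=6: → [10,20); WM=10; [0,10) fires=2
i=3 t=22 v=8: → [20,30); WM=20; [10,20) fires=1
i=4 t=23 v=4: → [20,30); WM=21
i=5 t=58 v=3: → [50,60); WM=56; [20,30) fires=2
i=6 t=59 v=3: → [50,60); WM=57
i=7 t=58 v=9: → [50,60); WM=57
i=8 t=54 v=3: → [50,60); WM=57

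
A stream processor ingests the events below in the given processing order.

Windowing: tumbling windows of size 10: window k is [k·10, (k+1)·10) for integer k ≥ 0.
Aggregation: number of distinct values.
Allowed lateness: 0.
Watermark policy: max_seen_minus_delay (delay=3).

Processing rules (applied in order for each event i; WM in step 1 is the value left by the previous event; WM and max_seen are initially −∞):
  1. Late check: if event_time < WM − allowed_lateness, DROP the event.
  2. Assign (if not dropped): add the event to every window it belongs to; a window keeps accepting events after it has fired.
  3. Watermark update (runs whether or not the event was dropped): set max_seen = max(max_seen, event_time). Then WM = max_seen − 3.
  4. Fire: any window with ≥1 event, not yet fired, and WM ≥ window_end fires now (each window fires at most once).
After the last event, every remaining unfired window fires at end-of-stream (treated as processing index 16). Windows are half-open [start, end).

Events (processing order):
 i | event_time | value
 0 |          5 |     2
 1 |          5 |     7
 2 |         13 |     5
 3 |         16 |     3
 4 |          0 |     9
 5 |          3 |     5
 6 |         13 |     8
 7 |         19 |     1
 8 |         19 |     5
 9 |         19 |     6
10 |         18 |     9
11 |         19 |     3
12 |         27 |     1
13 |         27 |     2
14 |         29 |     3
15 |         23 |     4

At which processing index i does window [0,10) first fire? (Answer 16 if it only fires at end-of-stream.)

i=0 t=5 v=2: → [0,10); WM=2
i=1 t=5 v=7: → [0,10); WM=2
i=2 t=13 v=5: → [10,20); WM=10; [0,10) fires=2
i=3 t=16 v=3: → [10,20); WM=13
i=4 t=0 v=9: DROP (t<13-0); WM=13
i=5 t=3 v=5: DROP (t<13-0); WM=13
i=6 t=13 v=8: → [10,20); WM=13
i=7 t=19 v=1: → [10,20); WM=16
i=8 t=19 v=5: → [10,20); WM=16
i=9 t=19 v=6: → [10,20); WM=16
i=10 t=18 v=9: → [10,20); WM=16
i=11 t=19 v=3: → [10,20); WM=16
i=12 t=27 v=1: → [20,30); WM=24; [10,20) fires=6
i=13 t=27 v=2: → [20,30); WM=24
i=14 t=29 v=3: → [20,30); WM=26
i=15 t=23 v=4: DROP (t<26-0); WM=26

2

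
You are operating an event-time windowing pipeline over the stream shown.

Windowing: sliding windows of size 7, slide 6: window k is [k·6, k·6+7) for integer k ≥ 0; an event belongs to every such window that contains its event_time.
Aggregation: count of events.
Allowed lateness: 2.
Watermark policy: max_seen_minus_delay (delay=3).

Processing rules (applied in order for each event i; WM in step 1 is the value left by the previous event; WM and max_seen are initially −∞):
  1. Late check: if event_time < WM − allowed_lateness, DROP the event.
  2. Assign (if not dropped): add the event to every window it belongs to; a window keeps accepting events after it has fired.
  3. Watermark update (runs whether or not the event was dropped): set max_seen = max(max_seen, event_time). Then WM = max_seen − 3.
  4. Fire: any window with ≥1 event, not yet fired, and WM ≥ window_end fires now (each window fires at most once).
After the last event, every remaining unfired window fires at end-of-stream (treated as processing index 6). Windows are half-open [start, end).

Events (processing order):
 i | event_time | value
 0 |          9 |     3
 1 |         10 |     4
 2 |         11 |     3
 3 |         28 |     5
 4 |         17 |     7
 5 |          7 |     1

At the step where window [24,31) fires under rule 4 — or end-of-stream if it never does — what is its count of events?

1

i=0 t=9 v=3: → [6,13); WM=6
i=1 t=10 v=4: → [6,13); WM=7
i=2 t=11 v=3: → [6,13); WM=8
i=3 t=28 v=5: → [24,31); WM=25; [6,13) fires=3
i=4 t=17 v=7: DROP (t<25-2); WM=25
i=5 t=7 v=1: DROP (t<25-2); WM=25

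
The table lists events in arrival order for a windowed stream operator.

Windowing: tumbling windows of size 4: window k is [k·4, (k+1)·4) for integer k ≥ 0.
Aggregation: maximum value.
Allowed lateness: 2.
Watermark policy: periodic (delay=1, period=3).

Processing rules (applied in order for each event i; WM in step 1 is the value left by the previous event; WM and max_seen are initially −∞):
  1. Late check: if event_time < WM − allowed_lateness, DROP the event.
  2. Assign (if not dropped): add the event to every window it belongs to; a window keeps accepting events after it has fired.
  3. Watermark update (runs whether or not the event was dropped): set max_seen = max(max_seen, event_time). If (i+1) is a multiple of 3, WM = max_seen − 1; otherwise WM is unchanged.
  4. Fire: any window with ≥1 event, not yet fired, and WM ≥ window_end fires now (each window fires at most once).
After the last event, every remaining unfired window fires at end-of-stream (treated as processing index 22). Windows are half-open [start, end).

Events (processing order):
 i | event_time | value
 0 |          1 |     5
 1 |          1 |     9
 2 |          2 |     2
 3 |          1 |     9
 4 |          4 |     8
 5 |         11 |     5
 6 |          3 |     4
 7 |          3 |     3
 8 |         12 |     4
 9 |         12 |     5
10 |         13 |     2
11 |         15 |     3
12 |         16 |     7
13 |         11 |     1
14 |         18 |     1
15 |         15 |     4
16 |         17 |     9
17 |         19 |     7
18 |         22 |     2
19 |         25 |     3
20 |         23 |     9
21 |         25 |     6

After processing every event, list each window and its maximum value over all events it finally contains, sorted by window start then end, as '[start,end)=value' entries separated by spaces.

[0,4)=9 [4,8)=8 [8,12)=5 [12,16)=5 [16,20)=9 [20,24)=9 [24,28)=6

i=0 t=1 v=5: → [0,4); WM=−∞
i=1 t=1 v=9: → [0,4); WM=−∞
i=2 t=2 v=2: → [0,4); WM=1
i=3 t=1 v=9: → [0,4); WM=1
i=4 t=4 v=8: → [4,8); WM=1
i=5 t=11 v=5: → [8,12); WM=10; [0,4) fires=9 [4,8) fires=8
i=6 t=3 v=4: DROP (t<10-2); WM=10
i=7 t=3 v=3: DROP (t<10-2); WM=10
i=8 t=12 v=4: → [12,16); WM=11
i=9 t=12 v=5: → [12,16); WM=11
i=10 t=13 v=2: → [12,16); WM=11
i=11 t=15 v=3: → [12,16); WM=14; [8,12) fires=5
i=12 t=16 v=7: → [16,20); WM=14
i=13 t=11 v=1: DROP (t<14-2); WM=14
i=14 t=18 v=1: → [16,20); WM=17; [12,16) fires=5
i=15 t=15 v=4: → [12,16); WM=17
i=16 t=17 v=9: → [16,20); WM=17
i=17 t=19 v=7: → [16,20); WM=18
i=18 t=22 v=2: → [20,24); WM=18
i=19 t=25 v=3: → [24,28); WM=18
i=20 t=23 v=9: → [20,24); WM=24; [16,20) fires=9 [20,24) fires=9
i=21 t=25 v=6: → [24,28); WM=24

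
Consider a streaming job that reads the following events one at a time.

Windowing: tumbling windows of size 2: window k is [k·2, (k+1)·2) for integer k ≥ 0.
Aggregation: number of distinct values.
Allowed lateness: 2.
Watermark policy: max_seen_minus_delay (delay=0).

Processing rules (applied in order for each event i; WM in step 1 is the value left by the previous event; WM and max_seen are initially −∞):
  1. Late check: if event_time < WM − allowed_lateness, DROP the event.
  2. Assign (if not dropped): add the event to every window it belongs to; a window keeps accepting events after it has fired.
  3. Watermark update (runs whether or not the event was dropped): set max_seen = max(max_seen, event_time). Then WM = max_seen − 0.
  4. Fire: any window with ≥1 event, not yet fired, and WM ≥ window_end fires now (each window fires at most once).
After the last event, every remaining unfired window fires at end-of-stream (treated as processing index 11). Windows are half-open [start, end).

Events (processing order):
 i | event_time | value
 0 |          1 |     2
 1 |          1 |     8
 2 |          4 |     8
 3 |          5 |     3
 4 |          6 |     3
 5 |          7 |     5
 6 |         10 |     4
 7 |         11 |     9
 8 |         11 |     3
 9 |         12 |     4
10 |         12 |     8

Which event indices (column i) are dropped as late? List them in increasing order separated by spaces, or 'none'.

none

i=0 t=1 v=2: → [0,2); WM=1
i=1 t=1 v=8: → [0,2); WM=1
i=2 t=4 v=8: → [4,6); WM=4; [0,2) fires=2
i=3 t=5 v=3: → [4,6); WM=5
i=4 t=6 v=3: → [6,8); WM=6; [4,6) fires=2
i=5 t=7 v=5: → [6,8); WM=7
i=6 t=10 v=4: → [10,12); WM=10; [6,8) fires=2
i=7 t=11 v=9: → [10,12); WM=11
i=8 t=11 v=3: → [10,12); WM=11
i=9 t=12 v=4: → [12,14); WM=12; [10,12) fires=3
i=10 t=12 v=8: → [12,14); WM=12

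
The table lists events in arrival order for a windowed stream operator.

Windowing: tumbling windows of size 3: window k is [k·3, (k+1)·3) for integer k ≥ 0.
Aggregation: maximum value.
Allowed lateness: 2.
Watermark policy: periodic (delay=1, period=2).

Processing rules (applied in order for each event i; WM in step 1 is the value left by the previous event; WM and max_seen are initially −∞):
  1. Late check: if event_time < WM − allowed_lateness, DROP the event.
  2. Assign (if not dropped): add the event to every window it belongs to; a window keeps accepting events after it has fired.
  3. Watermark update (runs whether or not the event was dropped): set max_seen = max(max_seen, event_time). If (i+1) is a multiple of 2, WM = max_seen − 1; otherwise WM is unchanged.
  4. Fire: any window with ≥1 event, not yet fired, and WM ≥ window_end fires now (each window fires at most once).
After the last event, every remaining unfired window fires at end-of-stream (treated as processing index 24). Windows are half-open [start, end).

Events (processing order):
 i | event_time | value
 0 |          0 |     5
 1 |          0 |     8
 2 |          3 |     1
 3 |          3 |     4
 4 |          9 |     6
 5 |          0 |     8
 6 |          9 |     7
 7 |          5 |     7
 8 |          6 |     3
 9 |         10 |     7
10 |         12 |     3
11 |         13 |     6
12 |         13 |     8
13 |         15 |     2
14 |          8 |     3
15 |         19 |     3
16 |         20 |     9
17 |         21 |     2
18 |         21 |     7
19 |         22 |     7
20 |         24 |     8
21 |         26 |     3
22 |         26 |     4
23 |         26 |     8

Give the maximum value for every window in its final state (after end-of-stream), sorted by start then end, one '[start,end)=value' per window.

[0,3)=8 [3,6)=4 [6,9)=3 [9,12)=7 [12,15)=8 [15,18)=2 [18,21)=9 [21,24)=7 [24,27)=8

i=0 t=0 v=5: → [0,3); WM=−∞
i=1 t=0 v=8: → [0,3); WM=-1
i=2 t=3 v=1: → [3,6); WM=-1
i=3 t=3 v=4: → [3,6); WM=2
i=4 t=9 v=6: → [9,12); WM=2
i=5 t=0 v=8: → [0,3); WM=8; [0,3) fires=8 [3,6) fires=4
i=6 t=9 v=7: → [9,12); WM=8
i=7 t=5 v=7: DROP (t<8-2); WM=8
i=8 t=6 v=3: → [6,9); WM=8
i=9 t=10 v=7: → [9,12); WM=9; [6,9) fires=3
i=10 t=12 v=3: → [12,15); WM=9
i=11 t=13 v=6: → [12,15); WM=12; [9,12) fires=7
i=12 t=13 v=8: → [12,15); WM=12
i=13 t=15 v=2: → [15,18); WM=14
i=14 t=8 v=3: DROP (t<14-2); WM=14
i=15 t=19 v=3: → [18,21); WM=18; [12,15) fires=8 [15,18) fires=2
i=16 t=20 v=9: → [18,21); WM=18
i=17 t=21 v=2: → [21,24); WM=20
i=18 t=21 v=7: → [21,24); WM=20
i=19 t=22 v=7: → [21,24); WM=21; [18,21) fires=9
i=20 t=24 v=8: → [24,27); WM=21
i=21 t=26 v=3: → [24,27); WM=25; [21,24) fires=7
i=22 t=26 v=4: → [24,27); WM=25
i=23 t=26 v=8: → [24,27); WM=25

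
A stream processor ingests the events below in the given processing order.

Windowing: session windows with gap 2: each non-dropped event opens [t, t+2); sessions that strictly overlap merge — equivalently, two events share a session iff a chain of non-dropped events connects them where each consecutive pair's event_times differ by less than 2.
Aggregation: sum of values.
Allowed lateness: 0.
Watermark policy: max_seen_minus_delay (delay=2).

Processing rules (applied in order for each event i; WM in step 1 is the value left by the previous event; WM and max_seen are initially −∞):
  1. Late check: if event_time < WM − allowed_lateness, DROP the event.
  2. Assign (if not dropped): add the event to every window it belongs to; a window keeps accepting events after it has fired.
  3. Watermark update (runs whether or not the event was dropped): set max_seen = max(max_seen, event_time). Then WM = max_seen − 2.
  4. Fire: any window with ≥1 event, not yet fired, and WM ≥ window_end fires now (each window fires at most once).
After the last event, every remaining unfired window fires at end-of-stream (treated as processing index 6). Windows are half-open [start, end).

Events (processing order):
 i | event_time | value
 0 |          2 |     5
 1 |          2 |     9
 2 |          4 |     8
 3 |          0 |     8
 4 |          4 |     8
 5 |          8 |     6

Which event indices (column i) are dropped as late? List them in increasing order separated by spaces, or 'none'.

i=0 t=2 v=5: → [2,4); WM=0
i=1 t=2 v=9: → [2,4); WM=0
i=2 t=4 v=8: → [4,6); WM=2
i=3 t=0 v=8: DROP (t<2-0); WM=2
i=4 t=4 v=8: → [4,6); WM=2
i=5 t=8 v=6: → [8,10); WM=6

3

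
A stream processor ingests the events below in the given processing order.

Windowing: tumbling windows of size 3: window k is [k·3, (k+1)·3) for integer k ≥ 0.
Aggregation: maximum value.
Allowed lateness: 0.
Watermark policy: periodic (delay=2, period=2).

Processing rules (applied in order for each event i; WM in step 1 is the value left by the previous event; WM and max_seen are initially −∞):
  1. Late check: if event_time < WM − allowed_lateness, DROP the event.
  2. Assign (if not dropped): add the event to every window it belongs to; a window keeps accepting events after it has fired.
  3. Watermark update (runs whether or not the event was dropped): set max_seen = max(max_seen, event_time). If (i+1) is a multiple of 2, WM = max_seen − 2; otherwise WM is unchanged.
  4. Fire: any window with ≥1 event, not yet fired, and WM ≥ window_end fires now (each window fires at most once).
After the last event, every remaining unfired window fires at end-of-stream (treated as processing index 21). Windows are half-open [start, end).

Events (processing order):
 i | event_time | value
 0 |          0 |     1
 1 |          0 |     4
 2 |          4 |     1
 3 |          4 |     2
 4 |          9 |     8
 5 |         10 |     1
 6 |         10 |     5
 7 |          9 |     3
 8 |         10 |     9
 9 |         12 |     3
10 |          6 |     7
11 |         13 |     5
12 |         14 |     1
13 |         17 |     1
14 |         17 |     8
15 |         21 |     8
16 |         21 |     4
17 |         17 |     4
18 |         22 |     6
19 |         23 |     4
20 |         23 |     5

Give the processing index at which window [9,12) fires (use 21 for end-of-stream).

13

i=0 t=0 v=1: → [0,3); WM=−∞
i=1 t=0 v=4: → [0,3); WM=-2
i=2 t=4 v=1: → [3,6); WM=-2
i=3 t=4 v=2: → [3,6); WM=2
i=4 t=9 v=8: → [9,12); WM=2
i=5 t=10 v=1: → [9,12); WM=8; [0,3) fires=4 [3,6) fires=2
i=6 t=10 v=5: → [9,12); WM=8
i=7 t=9 v=3: → [9,12); WM=8
i=8 t=10 v=9: → [9,12); WM=8
i=9 t=12 v=3: → [12,15); WM=10
i=10 t=6 v=7: DROP (t<10-0); WM=10
i=11 t=13 v=5: → [12,15); WM=11
i=12 t=14 v=1: → [12,15); WM=11
i=13 t=17 v=1: → [15,18); WM=15; [9,12) fires=9 [12,15) fires=5
i=14 t=17 v=8: → [15,18); WM=15
i=15 t=21 v=8: → [21,24); WM=19; [15,18) fires=8
i=16 t=21 v=4: → [21,24); WM=19
i=17 t=17 v=4: DROP (t<19-0); WM=19
i=18 t=22 v=6: → [21,24); WM=19
i=19 t=23 v=4: → [21,24); WM=21
i=20 t=23 v=5: → [21,24); WM=21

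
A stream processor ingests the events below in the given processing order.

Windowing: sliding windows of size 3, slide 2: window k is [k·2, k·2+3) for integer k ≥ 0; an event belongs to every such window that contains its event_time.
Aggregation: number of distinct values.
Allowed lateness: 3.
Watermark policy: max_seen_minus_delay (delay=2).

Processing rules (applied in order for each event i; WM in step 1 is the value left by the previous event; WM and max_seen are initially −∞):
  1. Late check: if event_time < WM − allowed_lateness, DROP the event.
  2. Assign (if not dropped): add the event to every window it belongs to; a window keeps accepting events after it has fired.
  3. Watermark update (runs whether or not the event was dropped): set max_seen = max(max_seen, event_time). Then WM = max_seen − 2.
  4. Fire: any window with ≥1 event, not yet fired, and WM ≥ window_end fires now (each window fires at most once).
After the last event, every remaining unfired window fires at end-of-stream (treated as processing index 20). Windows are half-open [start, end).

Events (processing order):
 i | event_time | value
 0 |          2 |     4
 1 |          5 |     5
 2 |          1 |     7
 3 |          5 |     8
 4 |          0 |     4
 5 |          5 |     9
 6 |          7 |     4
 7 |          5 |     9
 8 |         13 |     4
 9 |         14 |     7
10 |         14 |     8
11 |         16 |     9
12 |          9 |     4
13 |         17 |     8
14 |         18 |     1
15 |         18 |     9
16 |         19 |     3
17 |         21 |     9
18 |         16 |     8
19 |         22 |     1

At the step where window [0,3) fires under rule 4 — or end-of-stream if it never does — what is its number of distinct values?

i=0 t=2 v=4: → [2,5),[0,3); WM=0
i=1 t=5 v=5: → [4,7); WM=3; [0,3) fires=1
i=2 t=1 v=7: → [0,3); WM=3
i=3 t=5 v=8: → [4,7); WM=3
i=4 t=0 v=4: → [0,3); WM=3
i=5 t=5 v=9: → [4,7); WM=3
i=6 t=7 v=4: → [6,9); WM=5; [2,5) fires=1
i=7 t=5 v=9: → [4,7); WM=5
i=8 t=13 v=4: → [12,15); WM=11; [4,7) fires=3 [6,9) fires=1
i=9 t=14 v=7: → [14,17),[12,15); WM=12
i=10 t=14 v=8: → [14,17),[12,15); WM=12
i=11 t=16 v=9: → [16,19),[14,17); WM=14
i=12 t=9 v=4: DROP (t<14-3); WM=14
i=13 t=17 v=8: → [16,19); WM=15; [12,15) fires=3
i=14 t=18 v=1: → [18,21),[16,19); WM=16
i=15 t=18 v=9: → [18,21),[16,19); WM=16
i=16 t=19 v=3: → [18,21); WM=17; [14,17) fires=3
i=17 t=21 v=9: → [20,23); WM=19; [16,19) fires=3
i=18 t=16 v=8: → [16,19),[14,17); WM=19
i=19 t=22 v=1: → [22,25),[20,23); WM=20

1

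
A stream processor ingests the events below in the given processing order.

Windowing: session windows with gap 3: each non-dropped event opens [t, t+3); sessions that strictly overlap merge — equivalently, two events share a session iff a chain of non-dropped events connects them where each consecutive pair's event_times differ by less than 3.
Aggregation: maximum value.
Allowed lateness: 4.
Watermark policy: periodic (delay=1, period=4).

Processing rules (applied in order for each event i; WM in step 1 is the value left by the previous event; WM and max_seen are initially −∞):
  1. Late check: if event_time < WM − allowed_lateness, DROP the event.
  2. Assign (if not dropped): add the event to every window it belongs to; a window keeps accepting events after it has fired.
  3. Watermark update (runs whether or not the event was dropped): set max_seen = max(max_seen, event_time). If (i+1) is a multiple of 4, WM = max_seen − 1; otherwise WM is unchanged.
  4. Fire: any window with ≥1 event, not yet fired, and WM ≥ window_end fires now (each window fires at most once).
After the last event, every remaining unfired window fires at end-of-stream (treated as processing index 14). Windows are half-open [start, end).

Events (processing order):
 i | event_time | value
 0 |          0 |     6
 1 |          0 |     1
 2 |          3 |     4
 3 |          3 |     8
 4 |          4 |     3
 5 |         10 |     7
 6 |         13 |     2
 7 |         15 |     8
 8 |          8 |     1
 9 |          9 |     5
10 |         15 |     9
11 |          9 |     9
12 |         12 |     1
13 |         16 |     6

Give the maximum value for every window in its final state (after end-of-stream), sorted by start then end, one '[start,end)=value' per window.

i=0 t=0 v=6: → [0,3); WM=−∞
i=1 t=0 v=1: → [0,3); WM=−∞
i=2 t=3 v=4: → [3,6); WM=−∞
i=3 t=3 v=8: → [3,6); WM=2
i=4 t=4 v=3: → [3,7); WM=2
i=5 t=10 v=7: → [10,13); WM=2
i=6 t=13 v=2: → [13,16); WM=2
i=7 t=15 v=8: → [13,18); WM=14
i=8 t=8 v=1: DROP (t<14-4); WM=14
i=9 t=9 v=5: DROP (t<14-4); WM=14
i=10 t=15 v=9: → [13,18); WM=14
i=11 t=9 v=9: DROP (t<14-4); WM=14
i=12 t=12 v=1: → [10,18); WM=14
i=13 t=16 v=6: → [10,19); WM=14

[0,3)=6 [3,7)=8 [10,19)=9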